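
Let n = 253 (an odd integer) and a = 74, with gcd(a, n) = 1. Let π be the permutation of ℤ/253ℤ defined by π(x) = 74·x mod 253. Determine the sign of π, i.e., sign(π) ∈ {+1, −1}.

+1

Orbit of 205 under x↦74x: [205, 243, 19, 141, 61, 213, 76]… (length divides ord_253(74)).
π_74 has 5 disjoint cycles with lengths [110, 110, 22, 10, 1] on {0,…,252}.
253 − 5 = 248 transpositions; sign(π) = (−1)^248 = +1.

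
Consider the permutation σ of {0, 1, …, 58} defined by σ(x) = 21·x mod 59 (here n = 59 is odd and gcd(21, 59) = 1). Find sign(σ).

Trace 48: π^k(48) = [48, 5, 46, 22, 49, 26, 15] for k=0..6.
The orbit structure of x ↦ 21x mod 59: 3 orbits of sizes [29, 29, 1].
3 cycles on 59: each ℓ→(−1)^(ℓ−1), product (−1)^56 = +1.

+1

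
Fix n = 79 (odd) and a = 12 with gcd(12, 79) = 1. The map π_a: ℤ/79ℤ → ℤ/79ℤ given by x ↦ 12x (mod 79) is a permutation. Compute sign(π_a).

Orbit of 71 under x↦12x: [71, 62, 33, 1, 12, 65, 69]… (length divides ord_79(12)).
Cycle lengths of π_12 on ℤ/79ℤ: [26, 26, 26, 1]; 4 cycles in total.
With 4 cycles on 79 points, sign = (−1)^{79−4} = -1.
(12|79)_J = -1 (Zolotarev's lemma cross-check).

-1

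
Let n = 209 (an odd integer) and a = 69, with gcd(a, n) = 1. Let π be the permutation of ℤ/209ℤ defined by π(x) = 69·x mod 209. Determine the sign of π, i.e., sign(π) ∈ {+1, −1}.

-1

Orbit of 31 under x↦69x: [31, 49, 37, 45, 179, 20, 126]… (length divides ord_209(69)).
Cycle lengths of π_69 on ℤ/209ℤ: [30, 30, 30, 30, 30, 30, 6, 6, 6, 5, 5, 1]; 12 cycles in total.
209 − 12 = 197 transpositions; sign(π) = (−1)^197 = -1.
The Jacobi symbol (69|209) = -1 (Zolotarev) agrees.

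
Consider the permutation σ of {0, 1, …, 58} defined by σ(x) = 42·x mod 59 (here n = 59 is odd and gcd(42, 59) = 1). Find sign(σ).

-1

Start at x=5: 5 → 33 → 29 → 38 → 3 → 8 → 41 → … (one orbit).
Decompose π into cycles: lengths [58, 1] (2 cycles, including the fixed point 0).
sign(π) = (−1)^{n − #cycles} = (−1)^{59−2} = (−1)^57 = -1.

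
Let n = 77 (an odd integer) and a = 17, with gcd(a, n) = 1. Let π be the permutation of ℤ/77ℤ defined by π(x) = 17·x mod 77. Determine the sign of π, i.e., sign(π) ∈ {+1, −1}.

+1

Start at x=9: 9 → 76 → 60 → 19 → 15 → 24 → 23 → … (one orbit).
π_17 has 5 disjoint cycles with lengths [30, 30, 10, 6, 1] on {0,…,76}.
77 − 5 = 72 transpositions; sign(π) = (−1)^72 = +1.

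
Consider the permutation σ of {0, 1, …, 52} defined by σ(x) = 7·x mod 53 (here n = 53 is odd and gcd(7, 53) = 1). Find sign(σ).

Start at x=37: 37 → 47 → 11 → 24 → 9 → 10 → 17 → … (one orbit).
Decompose π into cycles: lengths [26, 26, 1] (3 cycles, including the fixed point 0).
n − c = 53 − 3 = 50; sign = (−1)^50 = +1.

+1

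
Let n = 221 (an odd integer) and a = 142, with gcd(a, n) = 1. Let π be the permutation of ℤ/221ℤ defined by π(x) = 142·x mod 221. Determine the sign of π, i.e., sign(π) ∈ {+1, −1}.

Start at x=66: 66 → 90 → 183 → 129 → 196 → 207 → 1 → … (one orbit).
20 cycles of lengths [16, 16, 16, 16, 16, 16, 16, 16, 16, 16, 16, 16, 16, 2, 2, 2, 2, 2, 2, 1].
sign(π) = (−1)^{n − #cycles} = (−1)^{221−20} = (−1)^201 = -1.
Zolotarev: (142|221) = -1, matching the cycle-count sign.

-1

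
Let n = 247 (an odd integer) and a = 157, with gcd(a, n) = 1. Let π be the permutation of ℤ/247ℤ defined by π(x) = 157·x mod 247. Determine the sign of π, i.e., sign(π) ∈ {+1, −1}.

Orbit of 196 under x↦157x: [196, 144, 131, 66, 235, 92, 118]… (length divides ord_247(157)).
The orbit structure of x ↦ 157x mod 247: 39 orbits of sizes [9, 9, 9, 9, 9, 9, 9, 9, 9, 9, 9, 9, 9, 9, 9, 9, 9, 9, 9, 9, 9, 9, 9, 9, 9, 9, 1, 1, 1, 1, 1, 1, 1, 1, 1, 1, 1, 1, 1].
sign(π) = (−1)^{n − #cycles} = (−1)^{247−39} = (−1)^208 = +1.
The Jacobi symbol (157|247) = +1 (Zolotarev) agrees.

+1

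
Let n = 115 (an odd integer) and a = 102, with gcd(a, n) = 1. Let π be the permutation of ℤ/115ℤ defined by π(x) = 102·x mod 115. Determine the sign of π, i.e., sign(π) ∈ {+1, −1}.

Start at x=39: 39 → 68 → 36 → 107 → 104 → 28 → 96 → … (one orbit).
5 cycles of lengths [44, 44, 22, 4, 1].
With 5 cycles on 115 points, sign = (−1)^{115−5} = +1.
Check: (102/115) = +1 by Zolotarev.

+1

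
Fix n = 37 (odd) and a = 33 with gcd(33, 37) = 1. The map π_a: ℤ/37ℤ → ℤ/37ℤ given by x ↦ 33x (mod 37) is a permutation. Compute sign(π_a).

Orbit of 26 under x↦33x: [26, 7, 9, 1, 33, 16, 10]… (length divides ord_37(33)).
Cycle lengths of π_33 on ℤ/37ℤ: [9, 9, 9, 9, 1]; 5 cycles in total.
5 cycles on 37: each ℓ→(−1)^(ℓ−1), product (−1)^32 = +1.

+1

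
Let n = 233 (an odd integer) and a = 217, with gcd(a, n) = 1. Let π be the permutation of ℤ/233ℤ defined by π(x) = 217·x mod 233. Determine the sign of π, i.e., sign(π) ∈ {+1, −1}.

Orbit of 58 under x↦217x: [58, 4, 169, 92, 159, 19, 162]… (length divides ord_233(217)).
π_217 has 5 disjoint cycles with lengths [58, 58, 58, 58, 1] on {0,…,232}.
233 − 5 = 228 transpositions; sign(π) = (−1)^228 = +1.
(217|233)_J = +1 (Zolotarev's lemma cross-check).

+1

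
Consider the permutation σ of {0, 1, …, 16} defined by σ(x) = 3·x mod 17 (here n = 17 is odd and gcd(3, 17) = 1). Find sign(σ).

Trace 11: π^k(11) = [11, 16, 14, 8, 7, 4, 12] for k=0..6.
2 cycles of lengths [16, 1].
2 cycles on 17: each ℓ→(−1)^(ℓ−1), product (−1)^15 = -1.
Zolotarev: (3|17) = -1, matching the cycle-count sign.

-1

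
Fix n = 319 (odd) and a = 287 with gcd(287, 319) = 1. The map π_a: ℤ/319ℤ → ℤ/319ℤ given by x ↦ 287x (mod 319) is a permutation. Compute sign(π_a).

-1

Trace 265: π^k(265) = [265, 133, 210, 298, 34, 188, 45] for k=0..6.
π_287 has 22 disjoint cycles with lengths [28, 28, 28, 28, 28, 28, 28, 28, 28, 28, 28, 1, 1, 1, 1, 1, 1, 1, 1, 1, 1, 1] on {0,…,318}.
sign(π) = (−1)^{n − #cycles} = (−1)^{319−22} = (−1)^297 = -1.
(287|319)_J = -1 (Zolotarev's lemma cross-check).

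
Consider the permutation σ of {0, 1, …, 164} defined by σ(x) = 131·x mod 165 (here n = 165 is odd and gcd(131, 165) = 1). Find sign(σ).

Start at x=131: 131 → 1 → 131 (one orbit).
85 cycles of lengths [2, 2, 2, 2, 2, 2, 2, 2, 2, 2, 2, 2, 2, 2, 2, 2, 2, 2, 2, 2, 2, 2, 2, 2, 2, 2, 2, 2, 2, 2, 2, 2, 2, 2, 2, 2, 2, 2, 2, 2, 2, 2, 2, 2, 2, 2, 2, 2, 2, 2, 2, 2, 2, 2, 2, 2, 2, 2, 2, 2, 2, 2, 2, 2, 2, 2, 2, 2, 2, 2, 2, 2, 2, 2, 2, 2, 2, 2, 2, 2, 1, 1, 1, 1, 1].
85 cycles on 165: each ℓ→(−1)^(ℓ−1), product (−1)^80 = +1.
Via Zolotarev, sign(π_{131}) = (131|165) = +1.

+1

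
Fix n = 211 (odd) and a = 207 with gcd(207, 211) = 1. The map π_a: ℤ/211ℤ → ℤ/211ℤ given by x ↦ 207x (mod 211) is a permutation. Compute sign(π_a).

-1

Trace 134: π^k(134) = [134, 97, 34, 75, 122, 145, 53] for k=0..6.
Decompose π into cycles: lengths [210, 1] (2 cycles, including the fixed point 0).
With 2 cycles on 211 points, sign = (−1)^{211−2} = -1.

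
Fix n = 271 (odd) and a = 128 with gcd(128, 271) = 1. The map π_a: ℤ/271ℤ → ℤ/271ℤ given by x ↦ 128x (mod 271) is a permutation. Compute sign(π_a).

Start at x=166: 166 → 110 → 259 → 90 → 138 → 49 → 39 → … (one orbit).
π_128 has 3 disjoint cycles with lengths [135, 135, 1] on {0,…,270}.
271 − 3 = 268 transpositions; sign(π) = (−1)^268 = +1.

+1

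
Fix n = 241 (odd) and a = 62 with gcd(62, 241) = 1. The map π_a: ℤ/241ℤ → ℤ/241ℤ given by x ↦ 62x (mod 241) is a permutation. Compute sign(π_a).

Start at x=163: 163 → 225 → 213 → 192 → 95 → 106 → 65 → … (one orbit).
The orbit structure of x ↦ 62x mod 241: 2 orbits of sizes [240, 1].
With 2 cycles on 241 points, sign = (−1)^{241−2} = -1.
The Jacobi symbol (62|241) = -1 (Zolotarev) agrees.

-1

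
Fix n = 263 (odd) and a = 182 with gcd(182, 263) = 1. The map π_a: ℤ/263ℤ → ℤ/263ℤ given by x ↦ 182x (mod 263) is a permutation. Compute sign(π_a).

Trace 156: π^k(156) = [156, 251, 183, 168, 68, 15, 100] for k=0..6.
Cycle type of π: 262 + 1; total 2 cycles.
Σ(ℓ_i−1) = 263−2 = 261; sign = (−1)^261 = -1.

-1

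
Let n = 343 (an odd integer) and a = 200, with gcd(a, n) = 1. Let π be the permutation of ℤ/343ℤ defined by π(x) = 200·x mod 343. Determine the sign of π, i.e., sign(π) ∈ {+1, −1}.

Start at x=99: 99 → 249 → 65 → 309 → 60 → 338 → 29 → … (one orbit).
The orbit structure of x ↦ 200x mod 343: 7 orbits of sizes [147, 147, 21, 21, 3, 3, 1].
Σ(ℓ_i−1) = 343−7 = 336; sign = (−1)^336 = +1.

+1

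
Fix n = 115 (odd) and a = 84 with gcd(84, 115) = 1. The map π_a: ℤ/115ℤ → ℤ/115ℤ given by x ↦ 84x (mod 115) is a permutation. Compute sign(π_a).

Start at x=114: 114 → 31 → 74 → 6 → 44 → 16 → 79 → … (one orbit).
8 cycles of lengths [22, 22, 22, 22, 22, 2, 2, 1].
With 8 cycles on 115 points, sign = (−1)^{115−8} = -1.
Zolotarev: (84|115) = -1, matching the cycle-count sign.

-1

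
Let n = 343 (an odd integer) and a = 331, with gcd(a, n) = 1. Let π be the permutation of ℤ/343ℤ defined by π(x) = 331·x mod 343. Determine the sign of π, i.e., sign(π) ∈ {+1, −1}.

+1

Start at x=333: 333 → 120 → 275 → 130 → 155 → 198 → 25 → … (one orbit).
The orbit structure of x ↦ 331x mod 343: 7 orbits of sizes [147, 147, 21, 21, 3, 3, 1].
n − c = 343 − 7 = 336; sign = (−1)^336 = +1.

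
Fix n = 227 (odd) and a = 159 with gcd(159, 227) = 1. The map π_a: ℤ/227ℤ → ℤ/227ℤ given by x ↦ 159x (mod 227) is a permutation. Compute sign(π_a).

Trace 205: π^k(205) = [205, 134, 195, 133, 36, 49, 73] for k=0..6.
Cycle type of π: 113×2 + 1; total 3 cycles.
Σ(ℓ_i−1) = 227−3 = 224; sign = (−1)^224 = +1.
The Jacobi symbol (159|227) = +1 (Zolotarev) agrees.

+1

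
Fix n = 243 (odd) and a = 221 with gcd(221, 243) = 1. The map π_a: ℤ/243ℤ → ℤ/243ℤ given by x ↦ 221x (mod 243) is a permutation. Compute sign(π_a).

-1

Start at x=70: 70 → 161 → 103 → 164 → 37 → 158 → 169 → … (one orbit).
6 cycles of lengths [162, 54, 18, 6, 2, 1].
sign(π) = (−1)^{n − #cycles} = (−1)^{243−6} = (−1)^237 = -1.
The Jacobi symbol (221|243) = -1 (Zolotarev) agrees.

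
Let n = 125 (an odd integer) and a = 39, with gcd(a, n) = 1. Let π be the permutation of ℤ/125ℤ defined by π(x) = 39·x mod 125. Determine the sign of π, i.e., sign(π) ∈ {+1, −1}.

+1

Orbit of 1 under x↦39x: [1, 39, 21, 69, 66, 74, 11]… (length divides ord_125(39)).
The orbit structure of x ↦ 39x mod 125: 7 orbits of sizes [50, 50, 10, 10, 2, 2, 1].
7 cycles on 125: each ℓ→(−1)^(ℓ−1), product (−1)^118 = +1.
Via Zolotarev, sign(π_{39}) = (39|125) = +1.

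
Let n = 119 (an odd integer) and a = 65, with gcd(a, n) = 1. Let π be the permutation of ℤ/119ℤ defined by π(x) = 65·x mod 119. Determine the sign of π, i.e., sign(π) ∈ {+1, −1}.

Trace 23: π^k(23) = [23, 67, 71, 93, 95, 106, 107] for k=0..6.
Cycle lengths of π_65 on ℤ/119ℤ: [48, 48, 16, 3, 3, 1]; 6 cycles in total.
6 cycles on 119: each ℓ→(−1)^(ℓ−1), product (−1)^113 = -1.
(65|119)_J = -1 (Zolotarev's lemma cross-check).

-1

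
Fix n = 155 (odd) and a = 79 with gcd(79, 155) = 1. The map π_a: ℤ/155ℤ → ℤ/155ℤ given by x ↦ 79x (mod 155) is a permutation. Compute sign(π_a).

-1

Trace 56: π^k(56) = [56, 84, 126, 34, 51, 154, 76] for k=0..6.
The orbit structure of x ↦ 79x mod 155: 8 orbits of sizes [30, 30, 30, 30, 30, 2, 2, 1].
155 − 8 = 147 transpositions; sign(π) = (−1)^147 = -1.
(79|155)_J = -1 (Zolotarev's lemma cross-check).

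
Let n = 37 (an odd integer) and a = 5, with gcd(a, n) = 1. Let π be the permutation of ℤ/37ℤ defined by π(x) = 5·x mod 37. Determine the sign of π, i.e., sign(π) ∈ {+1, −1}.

-1

Trace 10: π^k(10) = [10, 13, 28, 29, 34, 22, 36] for k=0..6.
The orbit structure of x ↦ 5x mod 37: 2 orbits of sizes [36, 1].
37 − 2 = 35 transpositions; sign(π) = (−1)^35 = -1.
The Jacobi symbol (5|37) = -1 (Zolotarev) agrees.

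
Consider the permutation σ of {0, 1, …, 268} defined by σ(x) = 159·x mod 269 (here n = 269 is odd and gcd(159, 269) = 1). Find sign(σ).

Orbit of 68 under x↦159x: [68, 52, 198, 9, 86, 224, 108]… (length divides ord_269(159)).
2 cycles of lengths [268, 1].
2 cycles on 269: each ℓ→(−1)^(ℓ−1), product (−1)^267 = -1.
Check: (159/269) = -1 by Zolotarev.

-1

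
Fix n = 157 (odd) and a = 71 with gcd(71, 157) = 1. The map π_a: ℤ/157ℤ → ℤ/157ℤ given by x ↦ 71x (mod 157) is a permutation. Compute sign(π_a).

Start at x=39: 39 → 100 → 35 → 130 → 124 → 12 → 67 → … (one orbit).
π_71 has 5 disjoint cycles with lengths [39, 39, 39, 39, 1] on {0,…,156}.
sign(π) = (−1)^{n − #cycles} = (−1)^{157−5} = (−1)^152 = +1.
Zolotarev: (71|157) = +1, matching the cycle-count sign.

+1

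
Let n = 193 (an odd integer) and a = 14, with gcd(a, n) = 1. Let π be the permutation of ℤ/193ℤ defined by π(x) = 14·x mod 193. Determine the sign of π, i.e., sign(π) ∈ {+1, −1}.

+1

Start at x=184: 184 → 67 → 166 → 8 → 112 → 24 → 143 → … (one orbit).
Cycle type of π: 32×6 + 1; total 7 cycles.
sign(π) = (−1)^{n − #cycles} = (−1)^{193−7} = (−1)^186 = +1.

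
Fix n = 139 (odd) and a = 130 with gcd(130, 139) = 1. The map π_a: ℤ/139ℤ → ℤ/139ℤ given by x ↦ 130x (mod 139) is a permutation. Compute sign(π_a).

Start at x=35: 35 → 102 → 55 → 61 → 7 → 76 → 11 → … (one orbit).
π_130 has 2 disjoint cycles with lengths [138, 1] on {0,…,138}.
2 cycles on 139: each ℓ→(−1)^(ℓ−1), product (−1)^137 = -1.

-1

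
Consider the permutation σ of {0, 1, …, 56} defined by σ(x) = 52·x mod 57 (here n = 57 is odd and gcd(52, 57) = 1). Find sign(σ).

-1

Orbit of 43 under x↦52x: [43, 13, 49, 40, 28, 31, 16]… (length divides ord_57(52)).
6 cycles of lengths [18, 18, 18, 1, 1, 1].
n − c = 57 − 6 = 51; sign = (−1)^51 = -1.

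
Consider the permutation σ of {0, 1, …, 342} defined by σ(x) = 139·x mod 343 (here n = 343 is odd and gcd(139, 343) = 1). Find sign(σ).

-1

Trace 106: π^k(106) = [106, 328, 316, 20, 36, 202, 295] for k=0..6.
10 cycles of lengths [98, 98, 98, 14, 14, 14, 2, 2, 2, 1].
n − c = 343 − 10 = 333; sign = (−1)^333 = -1.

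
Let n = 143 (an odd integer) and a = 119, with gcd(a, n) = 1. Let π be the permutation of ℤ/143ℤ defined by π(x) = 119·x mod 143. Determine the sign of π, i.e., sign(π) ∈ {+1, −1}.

Orbit of 47 under x↦119x: [47, 16, 45, 64, 37, 113, 5]… (length divides ord_143(119)).
Cycle lengths of π_119 on ℤ/143ℤ: [60, 60, 12, 5, 5, 1]; 6 cycles in total.
sign(π) = (−1)^{n − #cycles} = (−1)^{143−6} = (−1)^137 = -1.
The Jacobi symbol (119|143) = -1 (Zolotarev) agrees.

-1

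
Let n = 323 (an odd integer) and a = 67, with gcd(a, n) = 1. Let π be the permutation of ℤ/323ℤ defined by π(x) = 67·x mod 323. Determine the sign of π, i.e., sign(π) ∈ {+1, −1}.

-1

Start at x=67: 67 → 290 → 50 → 120 → 288 → 239 → 186 → … (one orbit).
Cycle type of π: 18×17 + 2×8 + 1; total 26 cycles.
Σ(ℓ_i−1) = 323−26 = 297; sign = (−1)^297 = -1.
The Jacobi symbol (67|323) = -1 (Zolotarev) agrees.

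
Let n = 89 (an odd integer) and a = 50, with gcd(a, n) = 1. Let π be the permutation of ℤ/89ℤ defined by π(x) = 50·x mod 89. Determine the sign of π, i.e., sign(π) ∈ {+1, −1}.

Trace 45: π^k(45) = [45, 25, 4, 22, 32, 87, 78] for k=0..6.
Cycle lengths of π_50 on ℤ/89ℤ: [22, 22, 22, 22, 1]; 5 cycles in total.
89 − 5 = 84 transpositions; sign(π) = (−1)^84 = +1.
Check: (50/89) = +1 by Zolotarev.

+1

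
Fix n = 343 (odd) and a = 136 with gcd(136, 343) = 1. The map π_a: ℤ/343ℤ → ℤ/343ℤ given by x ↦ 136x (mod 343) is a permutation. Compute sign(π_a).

-1

Orbit of 237 under x↦136x: [237, 333, 12, 260, 31, 100, 223]… (length divides ord_343(136)).
4 cycles of lengths [294, 42, 6, 1].
Σ(ℓ_i−1) = 343−4 = 339; sign = (−1)^339 = -1.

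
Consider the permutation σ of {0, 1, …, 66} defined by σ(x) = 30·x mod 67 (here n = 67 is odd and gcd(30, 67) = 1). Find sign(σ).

-1

Trace 37: π^k(37) = [37, 38, 1, 30, 29, 66] for k=0..5.
12 cycles of lengths [6, 6, 6, 6, 6, 6, 6, 6, 6, 6, 6, 1].
Σ(ℓ_i−1) = 67−12 = 55; sign = (−1)^55 = -1.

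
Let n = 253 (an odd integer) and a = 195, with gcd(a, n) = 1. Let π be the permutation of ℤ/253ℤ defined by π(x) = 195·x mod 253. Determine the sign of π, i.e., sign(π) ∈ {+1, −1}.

+1

Trace 26: π^k(26) = [26, 10, 179, 244, 16, 84, 188] for k=0..6.
Cycle lengths of π_195 on ℤ/253ℤ: [110, 110, 22, 10, 1]; 5 cycles in total.
5 cycles on 253: each ℓ→(−1)^(ℓ−1), product (−1)^248 = +1.
The Jacobi symbol (195|253) = +1 (Zolotarev) agrees.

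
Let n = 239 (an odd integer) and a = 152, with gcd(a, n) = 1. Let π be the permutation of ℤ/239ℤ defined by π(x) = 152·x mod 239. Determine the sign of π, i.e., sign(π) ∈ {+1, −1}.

Trace 224: π^k(224) = [224, 110, 229, 153, 73, 102, 208] for k=0..6.
π_152 has 2 disjoint cycles with lengths [238, 1] on {0,…,238}.
With 2 cycles on 239 points, sign = (−1)^{239−2} = -1.
Zolotarev: (152|239) = -1, matching the cycle-count sign.

-1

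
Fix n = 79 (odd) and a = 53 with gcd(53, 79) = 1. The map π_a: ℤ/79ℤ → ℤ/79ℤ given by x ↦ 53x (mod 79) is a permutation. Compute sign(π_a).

Start at x=61: 61 → 73 → 77 → 52 → 70 → 76 → 78 → … (one orbit).
π_53 has 2 disjoint cycles with lengths [78, 1] on {0,…,78}.
2 cycles on 79: each ℓ→(−1)^(ℓ−1), product (−1)^77 = -1.

-1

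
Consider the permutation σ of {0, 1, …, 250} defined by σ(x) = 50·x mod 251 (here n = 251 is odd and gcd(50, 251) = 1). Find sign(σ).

Orbit of 4 under x↦50x: [4, 200, 211, 8, 149, 171, 16]… (length divides ord_251(50)).
6 cycles of lengths [50, 50, 50, 50, 50, 1].
n − c = 251 − 6 = 245; sign = (−1)^245 = -1.
(50|251)_J = -1 (Zolotarev's lemma cross-check).

-1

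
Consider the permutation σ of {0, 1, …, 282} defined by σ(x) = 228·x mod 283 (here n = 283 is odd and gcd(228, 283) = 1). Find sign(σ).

+1

Orbit of 89 under x↦228x: [89, 199, 92, 34, 111, 121, 137]… (length divides ord_283(228)).
3 cycles of lengths [141, 141, 1].
sign(π) = (−1)^{n − #cycles} = (−1)^{283−3} = (−1)^280 = +1.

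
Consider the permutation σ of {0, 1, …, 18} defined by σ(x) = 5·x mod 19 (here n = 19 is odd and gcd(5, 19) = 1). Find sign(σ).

+1

Orbit of 5 under x↦5x: [5, 6, 11, 17, 9, 7, 16]… (length divides ord_19(5)).
π_5 has 3 disjoint cycles with lengths [9, 9, 1] on {0,…,18}.
n − c = 19 − 3 = 16; sign = (−1)^16 = +1.
Zolotarev: (5|19) = +1, matching the cycle-count sign.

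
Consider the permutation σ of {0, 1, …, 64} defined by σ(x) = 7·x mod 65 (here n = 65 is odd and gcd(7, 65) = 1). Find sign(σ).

+1

Orbit of 16 under x↦7x: [16, 47, 4, 28, 1, 7, 49]… (length divides ord_65(7)).
π_7 has 7 disjoint cycles with lengths [12, 12, 12, 12, 12, 4, 1] on {0,…,64}.
With 7 cycles on 65 points, sign = (−1)^{65−7} = +1.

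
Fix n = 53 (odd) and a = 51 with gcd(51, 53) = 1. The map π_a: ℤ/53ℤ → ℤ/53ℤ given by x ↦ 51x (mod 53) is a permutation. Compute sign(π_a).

-1

Orbit of 44 under x↦51x: [44, 18, 17, 19, 15, 23, 7]… (length divides ord_53(51)).
The orbit structure of x ↦ 51x mod 53: 2 orbits of sizes [52, 1].
sign(π) = (−1)^{n − #cycles} = (−1)^{53−2} = (−1)^51 = -1.
Zolotarev: (51|53) = -1, matching the cycle-count sign.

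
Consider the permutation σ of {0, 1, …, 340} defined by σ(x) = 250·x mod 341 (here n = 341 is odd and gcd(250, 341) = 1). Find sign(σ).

Trace 1: π^k(1) = [1, 250, 97, 39, 202, 32, 157] for k=0..6.
The orbit structure of x ↦ 250x mod 341: 38 orbits of sizes [10, 10, 10, 10, 10, 10, 10, 10, 10, 10, 10, 10, 10, 10, 10, 10, 10, 10, 10, 10, 10, 10, 10, 10, 10, 10, 10, 10, 10, 10, 10, 5, 5, 5, 5, 5, 5, 1].
38 cycles on 341: each ℓ→(−1)^(ℓ−1), product (−1)^303 = -1.
Check: (250/341) = -1 by Zolotarev.

-1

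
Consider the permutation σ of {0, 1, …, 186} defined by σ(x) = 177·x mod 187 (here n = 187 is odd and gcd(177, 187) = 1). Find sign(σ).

Start at x=177: 177 → 100 → 122 → 89 → 45 → 111 → 12 → … (one orbit).
Decompose π into cycles: lengths [16, 16, 16, 16, 16, 16, 16, 16, 16, 16, 16, 1, 1, 1, 1, 1, 1, 1, 1, 1, 1, 1] (22 cycles, including the fixed point 0).
187 − 22 = 165 transpositions; sign(π) = (−1)^165 = -1.
The Jacobi symbol (177|187) = -1 (Zolotarev) agrees.

-1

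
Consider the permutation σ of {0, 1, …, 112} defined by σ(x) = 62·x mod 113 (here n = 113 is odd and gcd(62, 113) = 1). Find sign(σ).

+1

Trace 8: π^k(8) = [8, 44, 16, 88, 32, 63, 64] for k=0..6.
The orbit structure of x ↦ 62x mod 113: 3 orbits of sizes [56, 56, 1].
Σ(ℓ_i−1) = 113−3 = 110; sign = (−1)^110 = +1.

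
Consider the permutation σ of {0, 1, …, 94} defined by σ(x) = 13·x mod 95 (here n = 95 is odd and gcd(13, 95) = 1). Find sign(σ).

Trace 9: π^k(9) = [9, 22, 1, 13, 74, 12, 61] for k=0..6.
Cycle lengths of π_13 on ℤ/95ℤ: [36, 36, 18, 4, 1]; 5 cycles in total.
n − c = 95 − 5 = 90; sign = (−1)^90 = +1.
Zolotarev: (13|95) = +1, matching the cycle-count sign.

+1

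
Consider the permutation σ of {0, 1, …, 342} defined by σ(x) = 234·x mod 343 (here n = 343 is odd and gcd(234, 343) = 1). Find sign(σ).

-1

Orbit of 268 under x↦234x: [268, 286, 39, 208, 309, 276, 100]… (length divides ord_343(234)).
The orbit structure of x ↦ 234x mod 343: 4 orbits of sizes [294, 42, 6, 1].
With 4 cycles on 343 points, sign = (−1)^{343−4} = -1.
Via Zolotarev, sign(π_{234}) = (234|343) = -1.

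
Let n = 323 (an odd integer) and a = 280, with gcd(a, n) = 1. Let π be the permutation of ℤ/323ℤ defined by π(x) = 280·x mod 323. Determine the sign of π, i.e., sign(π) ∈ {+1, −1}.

-1

Trace 251: π^k(251) = [251, 189, 271, 298, 106, 287, 256] for k=0..6.
8 cycles of lengths [72, 72, 72, 72, 18, 8, 8, 1].
8 cycles on 323: each ℓ→(−1)^(ℓ−1), product (−1)^315 = -1.
Check: (280/323) = -1 by Zolotarev.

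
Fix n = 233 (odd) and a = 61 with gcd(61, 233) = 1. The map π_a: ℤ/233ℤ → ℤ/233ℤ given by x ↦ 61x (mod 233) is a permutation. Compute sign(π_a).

Trace 10: π^k(10) = [10, 144, 163, 157, 24, 66, 65] for k=0..6.
The orbit structure of x ↦ 61x mod 233: 2 orbits of sizes [232, 1].
2 cycles on 233: each ℓ→(−1)^(ℓ−1), product (−1)^231 = -1.
Via Zolotarev, sign(π_{61}) = (61|233) = -1.

-1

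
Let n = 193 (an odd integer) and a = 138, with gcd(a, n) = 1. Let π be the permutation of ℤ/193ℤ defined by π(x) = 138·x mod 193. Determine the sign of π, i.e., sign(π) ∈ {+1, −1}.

+1

Trace 177: π^k(177) = [177, 108, 43, 144, 186, 192, 55] for k=0..6.
Cycle lengths of π_138 on ℤ/193ℤ: [24, 24, 24, 24, 24, 24, 24, 24, 1]; 9 cycles in total.
With 9 cycles on 193 points, sign = (−1)^{193−9} = +1.
Via Zolotarev, sign(π_{138}) = (138|193) = +1.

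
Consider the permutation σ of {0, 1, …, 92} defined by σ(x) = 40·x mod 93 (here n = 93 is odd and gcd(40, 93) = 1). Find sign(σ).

+1

Start at x=64: 64 → 49 → 7 → 1 → 40 → 19 → 16 → … (one orbit).
Decompose π into cycles: lengths [15, 15, 15, 15, 15, 15, 1, 1, 1] (9 cycles, including the fixed point 0).
With 9 cycles on 93 points, sign = (−1)^{93−9} = +1.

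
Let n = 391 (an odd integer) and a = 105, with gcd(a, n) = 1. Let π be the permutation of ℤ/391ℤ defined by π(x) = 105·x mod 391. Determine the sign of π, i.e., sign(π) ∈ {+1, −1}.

Start at x=146: 146 → 81 → 294 → 372 → 351 → 101 → 48 → … (one orbit).
Cycle lengths of π_105 on ℤ/391ℤ: [176, 176, 16, 11, 11, 1]; 6 cycles in total.
6 cycles on 391: each ℓ→(−1)^(ℓ−1), product (−1)^385 = -1.

-1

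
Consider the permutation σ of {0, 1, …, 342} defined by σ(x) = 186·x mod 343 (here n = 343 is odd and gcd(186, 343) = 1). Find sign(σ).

Orbit of 95 under x↦186x: [95, 177, 337, 256, 282, 316, 123]… (length divides ord_343(186)).
7 cycles of lengths [147, 147, 21, 21, 3, 3, 1].
7 cycles on 343: each ℓ→(−1)^(ℓ−1), product (−1)^336 = +1.

+1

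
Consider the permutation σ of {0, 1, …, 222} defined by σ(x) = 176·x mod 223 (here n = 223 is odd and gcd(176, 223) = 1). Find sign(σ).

-1

Trace 213: π^k(213) = [213, 24, 210, 165, 50, 103, 65] for k=0..6.
Cycle type of π: 222 + 1; total 2 cycles.
With 2 cycles on 223 points, sign = (−1)^{223−2} = -1.
Zolotarev: (176|223) = -1, matching the cycle-count sign.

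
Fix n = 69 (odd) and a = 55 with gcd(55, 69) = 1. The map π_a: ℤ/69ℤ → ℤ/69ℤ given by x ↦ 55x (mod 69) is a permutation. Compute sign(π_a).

+1

Start at x=13: 13 → 25 → 64 → 1 → 55 → 58 → 16 → … (one orbit).
Decompose π into cycles: lengths [11, 11, 11, 11, 11, 11, 1, 1, 1] (9 cycles, including the fixed point 0).
9 cycles on 69: each ℓ→(−1)^(ℓ−1), product (−1)^60 = +1.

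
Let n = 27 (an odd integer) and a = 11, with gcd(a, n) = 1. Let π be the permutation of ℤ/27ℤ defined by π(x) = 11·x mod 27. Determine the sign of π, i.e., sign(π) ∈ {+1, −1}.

-1

Trace 1: π^k(1) = [1, 11, 13, 8, 7, 23, 10] for k=0..6.
4 cycles of lengths [18, 6, 2, 1].
With 4 cycles on 27 points, sign = (−1)^{27−4} = -1.
(11|27)_J = -1 (Zolotarev's lemma cross-check).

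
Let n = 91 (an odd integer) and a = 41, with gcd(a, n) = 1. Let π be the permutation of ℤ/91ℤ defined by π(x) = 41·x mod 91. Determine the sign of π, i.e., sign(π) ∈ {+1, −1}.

+1

Trace 1: π^k(1) = [1, 41, 43, 34, 29, 6, 64] for k=0..6.
π_41 has 11 disjoint cycles with lengths [12, 12, 12, 12, 12, 12, 12, 2, 2, 2, 1] on {0,…,90}.
11 cycles on 91: each ℓ→(−1)^(ℓ−1), product (−1)^80 = +1.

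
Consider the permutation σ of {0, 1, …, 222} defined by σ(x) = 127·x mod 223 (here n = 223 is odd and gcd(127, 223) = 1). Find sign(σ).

Trace 130: π^k(130) = [130, 8, 124, 138, 132, 39, 47] for k=0..6.
Cycle lengths of π_127 on ℤ/223ℤ: [111, 111, 1]; 3 cycles in total.
sign(π) = (−1)^{n − #cycles} = (−1)^{223−3} = (−1)^220 = +1.
The Jacobi symbol (127|223) = +1 (Zolotarev) agrees.

+1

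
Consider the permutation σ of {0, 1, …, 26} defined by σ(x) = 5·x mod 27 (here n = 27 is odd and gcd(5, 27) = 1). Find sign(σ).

-1

Trace 8: π^k(8) = [8, 13, 11, 1, 5, 25, 17] for k=0..6.
Cycle type of π: 18 + 6 + 2 + 1; total 4 cycles.
Σ(ℓ_i−1) = 27−4 = 23; sign = (−1)^23 = -1.
Check: (5/27) = -1 by Zolotarev.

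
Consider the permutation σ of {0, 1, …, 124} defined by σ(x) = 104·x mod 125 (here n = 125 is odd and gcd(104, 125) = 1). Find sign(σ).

+1

Start at x=56: 56 → 74 → 71 → 9 → 61 → 94 → 26 → … (one orbit).
7 cycles of lengths [50, 50, 10, 10, 2, 2, 1].
With 7 cycles on 125 points, sign = (−1)^{125−7} = +1.
The Jacobi symbol (104|125) = +1 (Zolotarev) agrees.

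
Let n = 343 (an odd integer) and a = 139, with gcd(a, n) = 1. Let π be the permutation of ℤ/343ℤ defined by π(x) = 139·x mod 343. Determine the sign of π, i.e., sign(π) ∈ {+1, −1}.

Start at x=127: 127 → 160 → 288 → 244 → 302 → 132 → 169 → … (one orbit).
Cycle lengths of π_139 on ℤ/343ℤ: [98, 98, 98, 14, 14, 14, 2, 2, 2, 1]; 10 cycles in total.
With 10 cycles on 343 points, sign = (−1)^{343−10} = -1.
Via Zolotarev, sign(π_{139}) = (139|343) = -1.

-1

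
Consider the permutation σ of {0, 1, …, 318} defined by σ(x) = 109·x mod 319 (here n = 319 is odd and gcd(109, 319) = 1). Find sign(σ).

-1

Orbit of 199 under x↦109x: [199, 318, 210, 241, 111, 296, 45]… (length divides ord_319(109)).
The orbit structure of x ↦ 109x mod 319: 28 orbits of sizes [14, 14, 14, 14, 14, 14, 14, 14, 14, 14, 14, 14, 14, 14, 14, 14, 14, 14, 14, 14, 14, 14, 2, 2, 2, 2, 2, 1].
n − c = 319 − 28 = 291; sign = (−1)^291 = -1.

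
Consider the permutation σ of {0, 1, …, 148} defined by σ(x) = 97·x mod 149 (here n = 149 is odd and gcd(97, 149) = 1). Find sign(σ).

Start at x=65: 65 → 47 → 89 → 140 → 21 → 100 → 15 → … (one orbit).
Decompose π into cycles: lengths [148, 1] (2 cycles, including the fixed point 0).
Σ(ℓ_i−1) = 149−2 = 147; sign = (−1)^147 = -1.
Via Zolotarev, sign(π_{97}) = (97|149) = -1.

-1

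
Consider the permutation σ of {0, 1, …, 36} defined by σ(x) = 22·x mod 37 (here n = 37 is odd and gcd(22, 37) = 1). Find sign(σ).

Start at x=29: 29 → 9 → 13 → 27 → 2 → 7 → 6 → … (one orbit).
Cycle lengths of π_22 on ℤ/37ℤ: [36, 1]; 2 cycles in total.
2 cycles on 37: each ℓ→(−1)^(ℓ−1), product (−1)^35 = -1.

-1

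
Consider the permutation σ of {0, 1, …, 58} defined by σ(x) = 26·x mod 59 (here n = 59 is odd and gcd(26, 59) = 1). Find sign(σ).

+1

Start at x=5: 5 → 12 → 17 → 29 → 46 → 16 → 3 → … (one orbit).
Cycle lengths of π_26 on ℤ/59ℤ: [29, 29, 1]; 3 cycles in total.
3 cycles on 59: each ℓ→(−1)^(ℓ−1), product (−1)^56 = +1.
The Jacobi symbol (26|59) = +1 (Zolotarev) agrees.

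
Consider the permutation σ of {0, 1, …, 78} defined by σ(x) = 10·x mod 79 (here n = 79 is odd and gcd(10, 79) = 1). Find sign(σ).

+1

Trace 38: π^k(38) = [38, 64, 8, 1, 10, 21, 52] for k=0..6.
7 cycles of lengths [13, 13, 13, 13, 13, 13, 1].
7 cycles on 79: each ℓ→(−1)^(ℓ−1), product (−1)^72 = +1.
Via Zolotarev, sign(π_{10}) = (10|79) = +1.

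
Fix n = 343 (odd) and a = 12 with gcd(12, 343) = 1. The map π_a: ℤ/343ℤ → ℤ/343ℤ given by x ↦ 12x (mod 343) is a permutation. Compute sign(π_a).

Orbit of 332 under x↦12x: [332, 211, 131, 200, 342, 331, 199]… (length divides ord_343(12)).
The orbit structure of x ↦ 12x mod 343: 4 orbits of sizes [294, 42, 6, 1].
With 4 cycles on 343 points, sign = (−1)^{343−4} = -1.
Via Zolotarev, sign(π_{12}) = (12|343) = -1.

-1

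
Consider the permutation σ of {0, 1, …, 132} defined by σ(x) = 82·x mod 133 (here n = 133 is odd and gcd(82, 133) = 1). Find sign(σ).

-1

Start at x=74: 74 → 83 → 23 → 24 → 106 → 47 → 130 → … (one orbit).
Cycle type of π: 18×6 + 9×2 + 6 + 1; total 10 cycles.
Σ(ℓ_i−1) = 133−10 = 123; sign = (−1)^123 = -1.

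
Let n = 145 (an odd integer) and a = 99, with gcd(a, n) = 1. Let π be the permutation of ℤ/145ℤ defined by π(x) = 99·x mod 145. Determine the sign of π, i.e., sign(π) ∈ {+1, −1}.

Start at x=104: 104 → 1 → 99 → 86 → 104 (one orbit).
Cycle lengths of π_99 on ℤ/145ℤ: [4, 4, 4, 4, 4, 4, 4, 4, 4, 4, 4, 4, 4, 4, 4, 4, 4, 4, 4, 4, 4, 4, 4, 4, 4, 4, 4, 4, 4, 4, 4, 4, 4, 4, 4, 2, 2, 1]; 38 cycles in total.
n − c = 145 − 38 = 107; sign = (−1)^107 = -1.

-1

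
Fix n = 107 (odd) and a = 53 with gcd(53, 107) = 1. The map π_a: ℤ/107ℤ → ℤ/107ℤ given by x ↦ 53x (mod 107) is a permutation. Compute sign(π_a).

Orbit of 86 under x↦53x: [86, 64, 75, 16, 99, 4, 105]… (length divides ord_107(53)).
Decompose π into cycles: lengths [53, 53, 1] (3 cycles, including the fixed point 0).
sign(π) = (−1)^{n − #cycles} = (−1)^{107−3} = (−1)^104 = +1.
Zolotarev: (53|107) = +1, matching the cycle-count sign.

+1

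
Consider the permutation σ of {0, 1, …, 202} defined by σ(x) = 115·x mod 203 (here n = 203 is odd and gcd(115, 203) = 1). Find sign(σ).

-1

Trace 1: π^k(1) = [1, 115, 30, 202, 88, 173] for k=0..5.
The orbit structure of x ↦ 115x mod 203: 44 orbits of sizes [6, 6, 6, 6, 6, 6, 6, 6, 6, 6, 6, 6, 6, 6, 6, 6, 6, 6, 6, 6, 6, 6, 6, 6, 6, 6, 6, 6, 6, 2, 2, 2, 2, 2, 2, 2, 2, 2, 2, 2, 2, 2, 2, 1].
44 cycles on 203: each ℓ→(−1)^(ℓ−1), product (−1)^159 = -1.
Via Zolotarev, sign(π_{115}) = (115|203) = -1.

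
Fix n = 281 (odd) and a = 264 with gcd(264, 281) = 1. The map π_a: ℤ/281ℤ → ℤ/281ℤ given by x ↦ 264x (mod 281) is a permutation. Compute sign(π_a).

+1

Trace 81: π^k(81) = [81, 28, 86, 224, 126, 106, 165] for k=0..6.
3 cycles of lengths [140, 140, 1].
281 − 3 = 278 transpositions; sign(π) = (−1)^278 = +1.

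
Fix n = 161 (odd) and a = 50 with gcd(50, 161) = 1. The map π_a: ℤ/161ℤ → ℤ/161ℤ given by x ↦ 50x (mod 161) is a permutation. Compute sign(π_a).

+1

Trace 71: π^k(71) = [71, 8, 78, 36, 29, 1, 50] for k=0..6.
Cycle lengths of π_50 on ℤ/161ℤ: [11, 11, 11, 11, 11, 11, 11, 11, 11, 11, 11, 11, 11, 11, 1, 1, 1, 1, 1, 1, 1]; 21 cycles in total.
21 cycles on 161: each ℓ→(−1)^(ℓ−1), product (−1)^140 = +1.
(50|161)_J = +1 (Zolotarev's lemma cross-check).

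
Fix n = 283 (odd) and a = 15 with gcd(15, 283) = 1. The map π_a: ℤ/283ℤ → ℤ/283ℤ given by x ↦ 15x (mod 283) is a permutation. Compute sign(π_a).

Orbit of 134 under x↦15x: [134, 29, 152, 16, 240, 204, 230]… (length divides ord_283(15)).
Decompose π into cycles: lengths [47, 47, 47, 47, 47, 47, 1] (7 cycles, including the fixed point 0).
Σ(ℓ_i−1) = 283−7 = 276; sign = (−1)^276 = +1.
Via Zolotarev, sign(π_{15}) = (15|283) = +1.

+1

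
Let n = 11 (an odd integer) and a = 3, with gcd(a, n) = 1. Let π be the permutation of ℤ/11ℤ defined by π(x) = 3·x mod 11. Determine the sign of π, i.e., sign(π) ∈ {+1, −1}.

Orbit of 4 under x↦3x: [4, 1, 3, 9, 5]… (length divides ord_11(3)).
Cycle type of π: 5×2 + 1; total 3 cycles.
Σ(ℓ_i−1) = 11−3 = 8; sign = (−1)^8 = +1.

+1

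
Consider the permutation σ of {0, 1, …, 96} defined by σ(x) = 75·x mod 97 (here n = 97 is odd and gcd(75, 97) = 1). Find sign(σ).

Orbit of 1 under x↦75x: [1, 75, 96, 22]… (length divides ord_97(75)).
Cycle type of π: 4×24 + 1; total 25 cycles.
97 − 25 = 72 transpositions; sign(π) = (−1)^72 = +1.
(75|97)_J = +1 (Zolotarev's lemma cross-check).

+1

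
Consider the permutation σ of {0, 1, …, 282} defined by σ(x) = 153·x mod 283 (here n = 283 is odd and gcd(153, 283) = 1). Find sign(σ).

Start at x=43: 43 → 70 → 239 → 60 → 124 → 11 → 268 → … (one orbit).
2 cycles of lengths [282, 1].
n − c = 283 − 2 = 281; sign = (−1)^281 = -1.
Zolotarev: (153|283) = -1, matching the cycle-count sign.

-1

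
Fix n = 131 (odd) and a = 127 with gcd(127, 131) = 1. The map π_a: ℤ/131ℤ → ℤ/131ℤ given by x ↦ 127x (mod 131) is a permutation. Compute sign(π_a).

-1

Start at x=25: 25 → 31 → 7 → 103 → 112 → 76 → 89 → … (one orbit).
2 cycles of lengths [130, 1].
Σ(ℓ_i−1) = 131−2 = 129; sign = (−1)^129 = -1.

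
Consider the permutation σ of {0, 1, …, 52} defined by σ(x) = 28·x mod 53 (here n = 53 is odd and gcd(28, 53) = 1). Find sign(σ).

+1

Orbit of 44 under x↦28x: [44, 13, 46, 16, 24, 36, 1]… (length divides ord_53(28)).
5 cycles of lengths [13, 13, 13, 13, 1].
5 cycles on 53: each ℓ→(−1)^(ℓ−1), product (−1)^48 = +1.
Via Zolotarev, sign(π_{28}) = (28|53) = +1.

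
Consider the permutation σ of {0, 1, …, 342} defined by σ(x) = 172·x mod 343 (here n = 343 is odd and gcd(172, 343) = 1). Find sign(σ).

+1

Start at x=219: 219 → 281 → 312 → 156 → 78 → 39 → 191 → … (one orbit).
7 cycles of lengths [147, 147, 21, 21, 3, 3, 1].
7 cycles on 343: each ℓ→(−1)^(ℓ−1), product (−1)^336 = +1.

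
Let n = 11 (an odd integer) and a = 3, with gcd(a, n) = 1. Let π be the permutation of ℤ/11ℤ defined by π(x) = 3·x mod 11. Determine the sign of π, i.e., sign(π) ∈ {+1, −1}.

Start at x=1: 1 → 3 → 9 → 5 → 4 → 1 (one orbit).
Cycle lengths of π_3 on ℤ/11ℤ: [5, 5, 1]; 3 cycles in total.
n − c = 11 − 3 = 8; sign = (−1)^8 = +1.
The Jacobi symbol (3|11) = +1 (Zolotarev) agrees.

+1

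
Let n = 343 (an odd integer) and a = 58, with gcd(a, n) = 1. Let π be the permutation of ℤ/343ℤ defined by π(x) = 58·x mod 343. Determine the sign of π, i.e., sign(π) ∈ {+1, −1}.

Orbit of 183 under x↦58x: [183, 324, 270, 225, 16, 242, 316]… (length divides ord_343(58)).
The orbit structure of x ↦ 58x mod 343: 7 orbits of sizes [147, 147, 21, 21, 3, 3, 1].
343 − 7 = 336 transpositions; sign(π) = (−1)^336 = +1.

+1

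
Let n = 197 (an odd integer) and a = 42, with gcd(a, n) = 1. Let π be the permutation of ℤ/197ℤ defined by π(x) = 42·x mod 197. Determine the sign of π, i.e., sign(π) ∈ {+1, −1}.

Start at x=135: 135 → 154 → 164 → 190 → 100 → 63 → 85 → … (one orbit).
The orbit structure of x ↦ 42x mod 197: 5 orbits of sizes [49, 49, 49, 49, 1].
Σ(ℓ_i−1) = 197−5 = 192; sign = (−1)^192 = +1.
Via Zolotarev, sign(π_{42}) = (42|197) = +1.

+1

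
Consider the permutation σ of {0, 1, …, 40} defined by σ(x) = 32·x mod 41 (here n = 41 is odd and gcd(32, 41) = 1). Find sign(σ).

+1

Orbit of 32 under x↦32x: [32, 40, 9, 1]… (length divides ord_41(32)).
Cycle type of π: 4×10 + 1; total 11 cycles.
n − c = 41 − 11 = 30; sign = (−1)^30 = +1.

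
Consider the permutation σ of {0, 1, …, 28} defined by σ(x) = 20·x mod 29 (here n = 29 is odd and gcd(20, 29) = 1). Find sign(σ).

Orbit of 7 under x↦20x: [7, 24, 16, 1, 20, 23, 25]… (length divides ord_29(20)).
Cycle lengths of π_20 on ℤ/29ℤ: [7, 7, 7, 7, 1]; 5 cycles in total.
29 − 5 = 24 transpositions; sign(π) = (−1)^24 = +1.

+1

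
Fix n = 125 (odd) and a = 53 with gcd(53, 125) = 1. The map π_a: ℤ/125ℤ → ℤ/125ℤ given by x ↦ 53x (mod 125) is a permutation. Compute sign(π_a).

Trace 88: π^k(88) = [88, 39, 67, 51, 78, 9, 102] for k=0..6.
Decompose π into cycles: lengths [100, 20, 4, 1] (4 cycles, including the fixed point 0).
Σ(ℓ_i−1) = 125−4 = 121; sign = (−1)^121 = -1.

-1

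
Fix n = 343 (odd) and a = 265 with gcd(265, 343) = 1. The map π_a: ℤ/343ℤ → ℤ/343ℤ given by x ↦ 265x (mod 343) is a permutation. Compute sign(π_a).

-1

Start at x=139: 139 → 134 → 181 → 288 → 174 → 148 → 118 → … (one orbit).
π_265 has 10 disjoint cycles with lengths [98, 98, 98, 14, 14, 14, 2, 2, 2, 1] on {0,…,342}.
n − c = 343 − 10 = 333; sign = (−1)^333 = -1.
Via Zolotarev, sign(π_{265}) = (265|343) = -1.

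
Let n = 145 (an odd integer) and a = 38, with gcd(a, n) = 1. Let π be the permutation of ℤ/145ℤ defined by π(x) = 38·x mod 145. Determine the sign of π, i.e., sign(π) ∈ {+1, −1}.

Start at x=67: 67 → 81 → 33 → 94 → 92 → 16 → 28 → … (one orbit).
Cycle type of π: 28×4 + 14×2 + 4 + 1; total 8 cycles.
sign(π) = (−1)^{n − #cycles} = (−1)^{145−8} = (−1)^137 = -1.

-1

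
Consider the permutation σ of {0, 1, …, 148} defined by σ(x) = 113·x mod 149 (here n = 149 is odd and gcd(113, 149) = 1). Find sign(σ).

+1

Orbit of 22 under x↦113x: [22, 102, 53, 29, 148, 36, 45]… (length divides ord_149(113)).
3 cycles of lengths [74, 74, 1].
149 − 3 = 146 transpositions; sign(π) = (−1)^146 = +1.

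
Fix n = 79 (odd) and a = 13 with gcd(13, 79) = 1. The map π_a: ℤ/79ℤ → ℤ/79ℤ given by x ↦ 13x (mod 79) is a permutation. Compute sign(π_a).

Start at x=5: 5 → 65 → 55 → 4 → 52 → 44 → 19 → … (one orbit).
Cycle type of π: 39×2 + 1; total 3 cycles.
3 cycles on 79: each ℓ→(−1)^(ℓ−1), product (−1)^76 = +1.
Zolotarev: (13|79) = +1, matching the cycle-count sign.

+1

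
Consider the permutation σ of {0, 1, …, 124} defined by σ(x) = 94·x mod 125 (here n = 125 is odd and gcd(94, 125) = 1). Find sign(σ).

Orbit of 99 under x↦94x: [99, 56, 14, 66, 79, 51, 44]… (length divides ord_125(94)).
The orbit structure of x ↦ 94x mod 125: 7 orbits of sizes [50, 50, 10, 10, 2, 2, 1].
n − c = 125 − 7 = 118; sign = (−1)^118 = +1.
Via Zolotarev, sign(π_{94}) = (94|125) = +1.

+1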